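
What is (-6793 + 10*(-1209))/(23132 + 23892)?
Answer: -18883/47024 ≈ -0.40156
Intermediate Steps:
(-6793 + 10*(-1209))/(23132 + 23892) = (-6793 - 12090)/47024 = -18883*1/47024 = -18883/47024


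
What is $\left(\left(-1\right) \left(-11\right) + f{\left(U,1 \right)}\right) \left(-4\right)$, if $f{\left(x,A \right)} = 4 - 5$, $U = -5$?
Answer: $-40$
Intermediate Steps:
$f{\left(x,A \right)} = -1$ ($f{\left(x,A \right)} = 4 - 5 = -1$)
$\left(\left(-1\right) \left(-11\right) + f{\left(U,1 \right)}\right) \left(-4\right) = \left(\left(-1\right) \left(-11\right) - 1\right) \left(-4\right) = \left(11 - 1\right) \left(-4\right) = 10 \left(-4\right) = -40$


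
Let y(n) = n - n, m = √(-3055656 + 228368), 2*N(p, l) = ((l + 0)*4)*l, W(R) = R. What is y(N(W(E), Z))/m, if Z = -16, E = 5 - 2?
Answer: 0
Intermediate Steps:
E = 3
N(p, l) = 2*l² (N(p, l) = (((l + 0)*4)*l)/2 = ((l*4)*l)/2 = ((4*l)*l)/2 = (4*l²)/2 = 2*l²)
m = 2*I*√706822 (m = √(-2827288) = 2*I*√706822 ≈ 1681.5*I)
y(n) = 0
y(N(W(E), Z))/m = 0/((2*I*√706822)) = 0*(-I*√706822/1413644) = 0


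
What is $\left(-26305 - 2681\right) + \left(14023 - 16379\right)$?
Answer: $-31342$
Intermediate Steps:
$\left(-26305 - 2681\right) + \left(14023 - 16379\right) = -28986 - 2356 = -31342$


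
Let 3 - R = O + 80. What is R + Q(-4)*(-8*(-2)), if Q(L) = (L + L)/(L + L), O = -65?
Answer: 4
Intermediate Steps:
Q(L) = 1 (Q(L) = (2*L)/((2*L)) = (2*L)*(1/(2*L)) = 1)
R = -12 (R = 3 - (-65 + 80) = 3 - 1*15 = 3 - 15 = -12)
R + Q(-4)*(-8*(-2)) = -12 + 1*(-8*(-2)) = -12 + 1*16 = -12 + 16 = 4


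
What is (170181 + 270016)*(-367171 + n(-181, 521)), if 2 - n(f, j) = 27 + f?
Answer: -161558901955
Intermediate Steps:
n(f, j) = -25 - f (n(f, j) = 2 - (27 + f) = 2 + (-27 - f) = -25 - f)
(170181 + 270016)*(-367171 + n(-181, 521)) = (170181 + 270016)*(-367171 + (-25 - 1*(-181))) = 440197*(-367171 + (-25 + 181)) = 440197*(-367171 + 156) = 440197*(-367015) = -161558901955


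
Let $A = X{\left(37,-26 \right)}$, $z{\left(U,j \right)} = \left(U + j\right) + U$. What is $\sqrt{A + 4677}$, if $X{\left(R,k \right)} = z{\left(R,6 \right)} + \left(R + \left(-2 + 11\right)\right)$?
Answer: $\sqrt{4803} \approx 69.304$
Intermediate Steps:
$z{\left(U,j \right)} = j + 2 U$
$X{\left(R,k \right)} = 15 + 3 R$ ($X{\left(R,k \right)} = \left(6 + 2 R\right) + \left(R + \left(-2 + 11\right)\right) = \left(6 + 2 R\right) + \left(R + 9\right) = \left(6 + 2 R\right) + \left(9 + R\right) = 15 + 3 R$)
$A = 126$ ($A = 15 + 3 \cdot 37 = 15 + 111 = 126$)
$\sqrt{A + 4677} = \sqrt{126 + 4677} = \sqrt{4803}$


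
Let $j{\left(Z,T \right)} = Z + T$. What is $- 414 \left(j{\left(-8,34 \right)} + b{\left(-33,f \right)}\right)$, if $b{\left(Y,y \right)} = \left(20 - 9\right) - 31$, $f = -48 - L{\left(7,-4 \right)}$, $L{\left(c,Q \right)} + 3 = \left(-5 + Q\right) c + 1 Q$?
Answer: $-2484$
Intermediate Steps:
$j{\left(Z,T \right)} = T + Z$
$L{\left(c,Q \right)} = -3 + Q + c \left(-5 + Q\right)$ ($L{\left(c,Q \right)} = -3 + \left(\left(-5 + Q\right) c + 1 Q\right) = -3 + \left(c \left(-5 + Q\right) + Q\right) = -3 + \left(Q + c \left(-5 + Q\right)\right) = -3 + Q + c \left(-5 + Q\right)$)
$f = 22$ ($f = -48 - \left(-3 - 4 - 35 - 28\right) = -48 - -70 = -48 + 70 = 22$)
$b{\left(Y,y \right)} = -20$ ($b{\left(Y,y \right)} = 11 - 31 = -20$)
$- 414 \left(j{\left(-8,34 \right)} + b{\left(-33,f \right)}\right) = - 414 \left(\left(34 - 8\right) - 20\right) = - 414 \left(26 - 20\right) = \left(-414\right) 6 = -2484$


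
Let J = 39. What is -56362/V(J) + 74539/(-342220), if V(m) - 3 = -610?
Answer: 19242958467/207727540 ≈ 92.636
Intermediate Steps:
V(m) = -607 (V(m) = 3 - 610 = -607)
-56362/V(J) + 74539/(-342220) = -56362/(-607) + 74539/(-342220) = -56362*(-1/607) + 74539*(-1/342220) = 56362/607 - 74539/342220 = 19242958467/207727540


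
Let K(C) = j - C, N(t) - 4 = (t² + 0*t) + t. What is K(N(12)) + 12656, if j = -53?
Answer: 12443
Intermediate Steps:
N(t) = 4 + t + t² (N(t) = 4 + ((t² + 0*t) + t) = 4 + ((t² + 0) + t) = 4 + (t² + t) = 4 + (t + t²) = 4 + t + t²)
K(C) = -53 - C
K(N(12)) + 12656 = (-53 - (4 + 12 + 12²)) + 12656 = (-53 - (4 + 12 + 144)) + 12656 = (-53 - 1*160) + 12656 = (-53 - 160) + 12656 = -213 + 12656 = 12443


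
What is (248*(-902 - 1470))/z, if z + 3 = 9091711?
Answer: -147064/2272927 ≈ -0.064703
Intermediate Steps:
z = 9091708 (z = -3 + 9091711 = 9091708)
(248*(-902 - 1470))/z = (248*(-902 - 1470))/9091708 = (248*(-2372))*(1/9091708) = -588256*1/9091708 = -147064/2272927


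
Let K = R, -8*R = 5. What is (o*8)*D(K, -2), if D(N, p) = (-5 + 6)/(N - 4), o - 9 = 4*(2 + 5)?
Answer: -64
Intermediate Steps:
R = -5/8 (R = -⅛*5 = -5/8 ≈ -0.62500)
K = -5/8 ≈ -0.62500
o = 37 (o = 9 + 4*(2 + 5) = 9 + 4*7 = 9 + 28 = 37)
D(N, p) = 1/(-4 + N)
(o*8)*D(K, -2) = (37*8)/(-4 - 5/8) = 296/(-37/8) = 296*(-8/37) = -64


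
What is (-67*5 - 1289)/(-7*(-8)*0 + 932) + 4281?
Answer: 997067/233 ≈ 4279.3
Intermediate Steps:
(-67*5 - 1289)/(-7*(-8)*0 + 932) + 4281 = (-335 - 1289)/(56*0 + 932) + 4281 = -1624/(0 + 932) + 4281 = -1624/932 + 4281 = -1624*1/932 + 4281 = -406/233 + 4281 = 997067/233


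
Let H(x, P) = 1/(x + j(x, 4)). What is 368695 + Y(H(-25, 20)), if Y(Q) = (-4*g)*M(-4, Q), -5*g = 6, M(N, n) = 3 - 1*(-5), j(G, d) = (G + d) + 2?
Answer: 1843667/5 ≈ 3.6873e+5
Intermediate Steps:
j(G, d) = 2 + G + d
H(x, P) = 1/(6 + 2*x) (H(x, P) = 1/(x + (2 + x + 4)) = 1/(x + (6 + x)) = 1/(6 + 2*x))
M(N, n) = 8 (M(N, n) = 3 + 5 = 8)
g = -6/5 (g = -⅕*6 = -6/5 ≈ -1.2000)
Y(Q) = 192/5 (Y(Q) = -4*(-6/5)*8 = (24/5)*8 = 192/5)
368695 + Y(H(-25, 20)) = 368695 + 192/5 = 1843667/5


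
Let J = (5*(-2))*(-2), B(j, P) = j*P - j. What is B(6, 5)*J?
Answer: 480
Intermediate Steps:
B(j, P) = -j + P*j (B(j, P) = P*j - j = -j + P*j)
J = 20 (J = -10*(-2) = 20)
B(6, 5)*J = (6*(-1 + 5))*20 = (6*4)*20 = 24*20 = 480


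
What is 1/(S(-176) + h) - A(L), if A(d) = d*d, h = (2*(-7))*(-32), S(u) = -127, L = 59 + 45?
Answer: -3471935/321 ≈ -10816.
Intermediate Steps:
L = 104
h = 448 (h = -14*(-32) = 448)
A(d) = d**2
1/(S(-176) + h) - A(L) = 1/(-127 + 448) - 1*104**2 = 1/321 - 1*10816 = 1/321 - 10816 = -3471935/321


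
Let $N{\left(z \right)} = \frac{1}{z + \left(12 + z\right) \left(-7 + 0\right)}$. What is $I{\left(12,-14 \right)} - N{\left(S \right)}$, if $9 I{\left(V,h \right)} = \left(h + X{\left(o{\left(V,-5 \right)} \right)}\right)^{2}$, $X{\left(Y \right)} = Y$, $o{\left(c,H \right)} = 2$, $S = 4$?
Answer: $\frac{1729}{108} \approx 16.009$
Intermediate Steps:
$N{\left(z \right)} = \frac{1}{-84 - 6 z}$ ($N{\left(z \right)} = \frac{1}{z + \left(12 + z\right) \left(-7\right)} = \frac{1}{z - \left(84 + 7 z\right)} = \frac{1}{-84 - 6 z}$)
$I{\left(V,h \right)} = \frac{\left(2 + h\right)^{2}}{9}$ ($I{\left(V,h \right)} = \frac{\left(h + 2\right)^{2}}{9} = \frac{\left(2 + h\right)^{2}}{9}$)
$I{\left(12,-14 \right)} - N{\left(S \right)} = \frac{\left(2 - 14\right)^{2}}{9} - - \frac{1}{84 + 6 \cdot 4} = \frac{\left(-12\right)^{2}}{9} - - \frac{1}{84 + 24} = \frac{1}{9} \cdot 144 - - \frac{1}{108} = 16 - \left(-1\right) \frac{1}{108} = 16 - - \frac{1}{108} = 16 + \frac{1}{108} = \frac{1729}{108}$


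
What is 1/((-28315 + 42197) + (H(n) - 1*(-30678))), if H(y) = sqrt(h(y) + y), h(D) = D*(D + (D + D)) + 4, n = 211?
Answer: 22280/992729911 - sqrt(133778)/1985459822 ≈ 2.2259e-5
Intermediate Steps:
h(D) = 4 + 3*D**2 (h(D) = D*(D + 2*D) + 4 = D*(3*D) + 4 = 3*D**2 + 4 = 4 + 3*D**2)
H(y) = sqrt(4 + y + 3*y**2) (H(y) = sqrt((4 + 3*y**2) + y) = sqrt(4 + y + 3*y**2))
1/((-28315 + 42197) + (H(n) - 1*(-30678))) = 1/((-28315 + 42197) + (sqrt(4 + 211 + 3*211**2) - 1*(-30678))) = 1/(13882 + (sqrt(4 + 211 + 3*44521) + 30678)) = 1/(13882 + (sqrt(4 + 211 + 133563) + 30678)) = 1/(13882 + (sqrt(133778) + 30678)) = 1/(13882 + (30678 + sqrt(133778))) = 1/(44560 + sqrt(133778))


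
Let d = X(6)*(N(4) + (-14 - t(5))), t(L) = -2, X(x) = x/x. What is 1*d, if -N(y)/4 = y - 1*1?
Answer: -24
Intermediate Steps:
N(y) = 4 - 4*y (N(y) = -4*(y - 1*1) = -4*(y - 1) = -4*(-1 + y) = 4 - 4*y)
X(x) = 1
d = -24 (d = 1*((4 - 4*4) + (-14 - 1*(-2))) = 1*((4 - 16) + (-14 + 2)) = 1*(-12 - 12) = 1*(-24) = -24)
1*d = 1*(-24) = -24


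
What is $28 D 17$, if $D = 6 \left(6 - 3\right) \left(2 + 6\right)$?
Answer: $68544$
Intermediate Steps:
$D = 144$ ($D = 6 \cdot 3 \cdot 8 = 6 \cdot 24 = 144$)
$28 D 17 = 28 \cdot 144 \cdot 17 = 4032 \cdot 17 = 68544$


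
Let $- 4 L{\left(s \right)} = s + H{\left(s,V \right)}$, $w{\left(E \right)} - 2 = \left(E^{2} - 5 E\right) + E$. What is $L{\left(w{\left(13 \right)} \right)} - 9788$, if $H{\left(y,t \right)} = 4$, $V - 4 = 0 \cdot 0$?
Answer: $- \frac{39275}{4} \approx -9818.8$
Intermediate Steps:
$V = 4$ ($V = 4 + 0 \cdot 0 = 4 + 0 = 4$)
$w{\left(E \right)} = 2 + E^{2} - 4 E$ ($w{\left(E \right)} = 2 + \left(\left(E^{2} - 5 E\right) + E\right) = 2 + \left(E^{2} - 4 E\right) = 2 + E^{2} - 4 E$)
$L{\left(s \right)} = -1 - \frac{s}{4}$ ($L{\left(s \right)} = - \frac{s + 4}{4} = - \frac{4 + s}{4} = -1 - \frac{s}{4}$)
$L{\left(w{\left(13 \right)} \right)} - 9788 = \left(-1 - \frac{2 + 13^{2} - 52}{4}\right) - 9788 = \left(-1 - \frac{2 + 169 - 52}{4}\right) - 9788 = \left(-1 - \frac{119}{4}\right) - 9788 = - \frac{123}{4} - 9788 = - \frac{39275}{4}$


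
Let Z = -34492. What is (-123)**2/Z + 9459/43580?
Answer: -41632749/187895170 ≈ -0.22157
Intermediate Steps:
(-123)**2/Z + 9459/43580 = (-123)**2/(-34492) + 9459/43580 = 15129*(-1/34492) + 9459*(1/43580) = -15129/34492 + 9459/43580 = -41632749/187895170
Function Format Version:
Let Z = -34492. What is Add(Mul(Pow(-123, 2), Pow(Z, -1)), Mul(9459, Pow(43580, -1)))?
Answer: Rational(-41632749, 187895170) ≈ -0.22157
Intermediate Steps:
Add(Mul(Pow(-123, 2), Pow(Z, -1)), Mul(9459, Pow(43580, -1))) = Add(Mul(Pow(-123, 2), Pow(-34492, -1)), Mul(9459, Pow(43580, -1))) = Add(Mul(15129, Rational(-1, 34492)), Mul(9459, Rational(1, 43580))) = Add(Rational(-15129, 34492), Rational(9459, 43580)) = Rational(-41632749, 187895170)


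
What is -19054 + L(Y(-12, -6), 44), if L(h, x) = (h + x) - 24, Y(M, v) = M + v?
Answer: -19052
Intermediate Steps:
L(h, x) = -24 + h + x
-19054 + L(Y(-12, -6), 44) = -19054 + (-24 + (-12 - 6) + 44) = -19054 + (-24 - 18 + 44) = -19054 + 2 = -19052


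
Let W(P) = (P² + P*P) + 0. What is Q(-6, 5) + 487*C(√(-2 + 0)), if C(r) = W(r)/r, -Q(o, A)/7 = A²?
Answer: -175 + 974*I*√2 ≈ -175.0 + 1377.4*I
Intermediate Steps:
W(P) = 2*P² (W(P) = (P² + P²) + 0 = 2*P² + 0 = 2*P²)
Q(o, A) = -7*A²
C(r) = 2*r (C(r) = (2*r²)/r = 2*r)
Q(-6, 5) + 487*C(√(-2 + 0)) = -7*5² + 487*(2*√(-2 + 0)) = -7*25 + 487*(2*√(-2)) = -175 + 487*(2*(I*√2)) = -175 + 487*(2*I*√2) = -175 + 974*I*√2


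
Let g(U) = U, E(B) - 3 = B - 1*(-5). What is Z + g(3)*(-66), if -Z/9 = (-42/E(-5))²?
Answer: -1962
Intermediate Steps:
E(B) = 8 + B (E(B) = 3 + (B - 1*(-5)) = 3 + (B + 5) = 3 + (5 + B) = 8 + B)
Z = -1764 (Z = -9*1764/(8 - 5)² = -9*(-42/3)² = -9*(-42*⅓)² = -9*(-14)² = -9*196 = -1764)
Z + g(3)*(-66) = -1764 + 3*(-66) = -1764 - 198 = -1962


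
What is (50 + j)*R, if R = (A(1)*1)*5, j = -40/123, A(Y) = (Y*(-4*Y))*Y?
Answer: -122200/123 ≈ -993.50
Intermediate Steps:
A(Y) = -4*Y³ (A(Y) = (-4*Y²)*Y = -4*Y³)
j = -40/123 (j = -40*1/123 = -40/123 ≈ -0.32520)
R = -20 (R = (-4*1³*1)*5 = (-4*1*1)*5 = -4*1*5 = -4*5 = -20)
(50 + j)*R = (50 - 40/123)*(-20) = (6110/123)*(-20) = -122200/123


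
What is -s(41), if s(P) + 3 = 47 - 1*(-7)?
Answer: -51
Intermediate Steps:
s(P) = 51 (s(P) = -3 + (47 - 1*(-7)) = -3 + (47 + 7) = -3 + 54 = 51)
-s(41) = -1*51 = -51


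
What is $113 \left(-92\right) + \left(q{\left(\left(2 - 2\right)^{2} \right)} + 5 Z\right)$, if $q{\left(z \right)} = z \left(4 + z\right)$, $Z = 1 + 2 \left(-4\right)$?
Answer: $-10431$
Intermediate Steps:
$Z = -7$ ($Z = 1 - 8 = -7$)
$113 \left(-92\right) + \left(q{\left(\left(2 - 2\right)^{2} \right)} + 5 Z\right) = 113 \left(-92\right) + \left(\left(2 - 2\right)^{2} \left(4 + \left(2 - 2\right)^{2}\right) + 5 \left(-7\right)\right) = -10396 - \left(35 - 0^{2} \left(4 + 0^{2}\right)\right) = -10396 - \left(35 + 0 \left(4 + 0\right)\right) = -10396 + \left(0 \cdot 4 - 35\right) = -10396 + \left(0 - 35\right) = -10396 - 35 = -10431$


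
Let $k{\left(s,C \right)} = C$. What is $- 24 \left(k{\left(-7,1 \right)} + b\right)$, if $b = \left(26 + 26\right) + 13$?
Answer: $-1584$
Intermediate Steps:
$b = 65$ ($b = 52 + 13 = 65$)
$- 24 \left(k{\left(-7,1 \right)} + b\right) = - 24 \left(1 + 65\right) = \left(-24\right) 66 = -1584$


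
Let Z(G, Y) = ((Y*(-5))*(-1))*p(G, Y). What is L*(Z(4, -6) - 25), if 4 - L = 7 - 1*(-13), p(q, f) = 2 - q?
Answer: -560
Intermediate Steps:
Z(G, Y) = 5*Y*(2 - G) (Z(G, Y) = ((Y*(-5))*(-1))*(2 - G) = (-5*Y*(-1))*(2 - G) = (5*Y)*(2 - G) = 5*Y*(2 - G))
L = -16 (L = 4 - (7 - 1*(-13)) = 4 - (7 + 13) = 4 - 1*20 = 4 - 20 = -16)
L*(Z(4, -6) - 25) = -16*(5*(-6)*(2 - 1*4) - 25) = -16*(5*(-6)*(2 - 4) - 25) = -16*(5*(-6)*(-2) - 25) = -16*(60 - 25) = -16*35 = -560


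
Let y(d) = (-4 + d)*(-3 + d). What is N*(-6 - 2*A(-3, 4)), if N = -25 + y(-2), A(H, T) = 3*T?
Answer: -150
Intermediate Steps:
N = 5 (N = -25 + (12 + (-2)**2 - 7*(-2)) = -25 + (12 + 4 + 14) = -25 + 30 = 5)
N*(-6 - 2*A(-3, 4)) = 5*(-6 - 6*4) = 5*(-6 - 2*12) = 5*(-6 - 24) = 5*(-30) = -150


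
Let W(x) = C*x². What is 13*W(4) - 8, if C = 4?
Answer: 824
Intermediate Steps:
W(x) = 4*x²
13*W(4) - 8 = 13*(4*4²) - 8 = 13*(4*16) - 8 = 13*64 - 8 = 832 - 8 = 824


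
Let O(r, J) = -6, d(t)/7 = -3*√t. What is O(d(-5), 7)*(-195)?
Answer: 1170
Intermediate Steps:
d(t) = -21*√t (d(t) = 7*(-3*√t) = -21*√t)
O(d(-5), 7)*(-195) = -6*(-195) = 1170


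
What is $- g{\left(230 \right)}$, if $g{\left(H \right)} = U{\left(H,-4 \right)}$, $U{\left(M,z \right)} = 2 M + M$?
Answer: $-690$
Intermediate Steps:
$U{\left(M,z \right)} = 3 M$
$g{\left(H \right)} = 3 H$
$- g{\left(230 \right)} = - 3 \cdot 230 = \left(-1\right) 690 = -690$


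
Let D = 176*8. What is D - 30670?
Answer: -29262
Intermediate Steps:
D = 1408
D - 30670 = 1408 - 30670 = -29262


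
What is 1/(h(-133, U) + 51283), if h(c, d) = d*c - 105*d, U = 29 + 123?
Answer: 1/15107 ≈ 6.6194e-5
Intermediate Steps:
U = 152
h(c, d) = -105*d + c*d (h(c, d) = c*d - 105*d = -105*d + c*d)
1/(h(-133, U) + 51283) = 1/(152*(-105 - 133) + 51283) = 1/(152*(-238) + 51283) = 1/(-36176 + 51283) = 1/15107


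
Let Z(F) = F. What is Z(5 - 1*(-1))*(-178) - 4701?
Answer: -5769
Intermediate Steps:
Z(5 - 1*(-1))*(-178) - 4701 = (5 - 1*(-1))*(-178) - 4701 = (5 + 1)*(-178) - 4701 = 6*(-178) - 4701 = -1068 - 4701 = -5769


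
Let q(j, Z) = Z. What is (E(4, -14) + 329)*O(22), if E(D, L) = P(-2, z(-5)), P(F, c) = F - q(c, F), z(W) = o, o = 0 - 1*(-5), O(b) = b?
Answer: 7238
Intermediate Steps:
o = 5 (o = 0 + 5 = 5)
z(W) = 5
P(F, c) = 0 (P(F, c) = F - F = 0)
E(D, L) = 0
(E(4, -14) + 329)*O(22) = (0 + 329)*22 = 329*22 = 7238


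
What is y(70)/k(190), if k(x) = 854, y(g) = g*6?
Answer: 30/61 ≈ 0.49180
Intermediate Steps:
y(g) = 6*g
y(70)/k(190) = (6*70)/854 = 420*(1/854) = 30/61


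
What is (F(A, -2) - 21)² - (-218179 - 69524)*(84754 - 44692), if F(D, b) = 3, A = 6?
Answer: 11525957910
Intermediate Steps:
(F(A, -2) - 21)² - (-218179 - 69524)*(84754 - 44692) = (3 - 21)² - (-218179 - 69524)*(84754 - 44692) = (-18)² - (-287703)*40062 = 324 - 1*(-11525957586) = 324 + 11525957586 = 11525957910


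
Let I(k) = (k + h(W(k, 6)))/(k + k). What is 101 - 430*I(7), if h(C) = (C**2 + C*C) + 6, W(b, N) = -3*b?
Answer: -191718/7 ≈ -27388.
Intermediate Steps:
h(C) = 6 + 2*C**2 (h(C) = (C**2 + C**2) + 6 = 2*C**2 + 6 = 6 + 2*C**2)
I(k) = (6 + k + 18*k**2)/(2*k) (I(k) = (k + (6 + 2*(-3*k)**2))/(k + k) = (k + (6 + 2*(9*k**2)))/((2*k)) = (k + (6 + 18*k**2))*(1/(2*k)) = (6 + k + 18*k**2)*(1/(2*k)) = (6 + k + 18*k**2)/(2*k))
101 - 430*I(7) = 101 - 430*(1/2 + 3/7 + 9*7) = 101 - 430*(1/2 + 3*(1/7) + 63) = 101 - 430*(1/2 + 3/7 + 63) = 101 - 430*895/14 = 101 - 192425/7 = -191718/7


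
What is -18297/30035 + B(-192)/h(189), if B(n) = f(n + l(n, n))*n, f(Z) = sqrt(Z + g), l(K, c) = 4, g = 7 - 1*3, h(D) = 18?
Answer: -18297/30035 - 64*I*sqrt(46)/3 ≈ -0.60919 - 144.69*I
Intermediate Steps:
g = 4 (g = 7 - 3 = 4)
f(Z) = sqrt(4 + Z) (f(Z) = sqrt(Z + 4) = sqrt(4 + Z))
B(n) = n*sqrt(8 + n) (B(n) = sqrt(4 + (n + 4))*n = sqrt(4 + (4 + n))*n = sqrt(8 + n)*n = n*sqrt(8 + n))
-18297/30035 + B(-192)/h(189) = -18297/30035 - 192*sqrt(8 - 192)/18 = -18297*1/30035 - 384*I*sqrt(46)*(1/18) = -18297/30035 - 384*I*sqrt(46)*(1/18) = -18297/30035 - 64*I*sqrt(46)/3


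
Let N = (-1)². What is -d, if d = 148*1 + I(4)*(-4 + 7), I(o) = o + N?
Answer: -163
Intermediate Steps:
N = 1
I(o) = 1 + o (I(o) = o + 1 = 1 + o)
d = 163 (d = 148*1 + (1 + 4)*(-4 + 7) = 148 + 5*3 = 148 + 15 = 163)
-d = -1*163 = -163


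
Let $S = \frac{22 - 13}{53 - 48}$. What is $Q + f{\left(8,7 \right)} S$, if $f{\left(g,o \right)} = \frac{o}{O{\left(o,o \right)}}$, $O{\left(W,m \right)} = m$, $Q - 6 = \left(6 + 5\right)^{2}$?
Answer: $\frac{644}{5} \approx 128.8$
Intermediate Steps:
$Q = 127$ ($Q = 6 + \left(6 + 5\right)^{2} = 6 + 11^{2} = 6 + 121 = 127$)
$S = \frac{9}{5} \approx 1.8$
$f{\left(g,o \right)} = 1$ ($f{\left(g,o \right)} = \frac{o}{o} = 1$)
$Q + f{\left(8,7 \right)} S = 127 + 1 \cdot \frac{9}{5} = 127 + \frac{9}{5} = \frac{644}{5}$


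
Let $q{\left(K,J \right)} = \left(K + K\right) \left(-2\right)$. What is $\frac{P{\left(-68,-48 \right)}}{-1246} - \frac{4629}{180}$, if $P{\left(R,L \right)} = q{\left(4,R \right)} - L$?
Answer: $- \frac{962249}{37380} \approx -25.742$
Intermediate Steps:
$q{\left(K,J \right)} = - 4 K$ ($q{\left(K,J \right)} = 2 K \left(-2\right) = - 4 K$)
$P{\left(R,L \right)} = -16 - L$ ($P{\left(R,L \right)} = \left(-4\right) 4 - L = -16 - L$)
$\frac{P{\left(-68,-48 \right)}}{-1246} - \frac{4629}{180} = \frac{-16 - -48}{-1246} - \frac{4629}{180} = \left(-16 + 48\right) \left(- \frac{1}{1246}\right) - \frac{1543}{60} = 32 \left(- \frac{1}{1246}\right) - \frac{1543}{60} = - \frac{16}{623} - \frac{1543}{60} = - \frac{962249}{37380}$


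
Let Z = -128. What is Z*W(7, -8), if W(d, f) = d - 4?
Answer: -384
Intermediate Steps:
W(d, f) = -4 + d
Z*W(7, -8) = -128*(-4 + 7) = -128*3 = -384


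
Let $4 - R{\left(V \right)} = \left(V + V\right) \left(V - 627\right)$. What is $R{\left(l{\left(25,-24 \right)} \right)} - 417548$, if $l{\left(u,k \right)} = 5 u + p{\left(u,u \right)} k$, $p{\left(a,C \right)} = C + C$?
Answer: $-4076844$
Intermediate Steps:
$p{\left(a,C \right)} = 2 C$
$l{\left(u,k \right)} = 5 u + 2 k u$ ($l{\left(u,k \right)} = 5 u + 2 u k = 5 u + 2 k u$)
$R{\left(V \right)} = 4 - 2 V \left(-627 + V\right)$ ($R{\left(V \right)} = 4 - \left(V + V\right) \left(V - 627\right) = 4 - 2 V \left(-627 + V\right)$)
$R{\left(l{\left(25,-24 \right)} \right)} - 417548 = \left(4 - 2 \left(25 \left(5 + 2 \left(-24\right)\right)\right)^{2} + 1254 \cdot 25 \left(5 + 2 \left(-24\right)\right)\right) - 417548 = \left(4 - 2 \left(25 \left(5 - 48\right)\right)^{2} + 1254 \cdot 25 \left(5 - 48\right)\right) - 417548 = \left(4 - 2 \left(25 \left(-43\right)\right)^{2} + 1254 \cdot 25 \left(-43\right)\right) - 417548 = \left(4 - 2 \left(-1075\right)^{2} + 1254 \left(-1075\right)\right) - 417548 = \left(4 - 2311250 - 1348050\right) - 417548 = -3659296 - 417548 = -4076844$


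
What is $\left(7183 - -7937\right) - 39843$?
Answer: $-24723$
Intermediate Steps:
$\left(7183 - -7937\right) - 39843 = \left(7183 + 7937\right) - 39843 = 15120 - 39843 = -24723$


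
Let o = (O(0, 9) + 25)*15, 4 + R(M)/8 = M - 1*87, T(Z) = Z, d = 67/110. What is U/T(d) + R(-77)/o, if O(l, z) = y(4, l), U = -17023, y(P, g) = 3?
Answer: -9363722/335 ≈ -27951.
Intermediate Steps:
d = 67/110 (d = 67*(1/110) = 67/110 ≈ 0.60909)
R(M) = -728 + 8*M (R(M) = -32 + 8*(M - 1*87) = -32 + 8*(M - 87) = -32 + 8*(-87 + M) = -32 + (-696 + 8*M) = -728 + 8*M)
O(l, z) = 3
o = 420 (o = (3 + 25)*15 = 28*15 = 420)
U/T(d) + R(-77)/o = -17023/67/110 + (-728 + 8*(-77))/420 = -17023*110/67 + (-728 - 616)*(1/420) = -1872530/67 - 1344*1/420 = -1872530/67 - 16/5 = -9363722/335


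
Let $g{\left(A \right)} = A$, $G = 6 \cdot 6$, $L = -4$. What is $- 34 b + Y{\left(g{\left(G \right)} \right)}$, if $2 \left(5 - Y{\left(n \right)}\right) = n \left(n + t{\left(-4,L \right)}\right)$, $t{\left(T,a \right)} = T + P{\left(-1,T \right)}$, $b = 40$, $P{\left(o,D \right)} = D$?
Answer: $-1859$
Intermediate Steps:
$G = 36$
$t{\left(T,a \right)} = 2 T$ ($t{\left(T,a \right)} = T + T = 2 T$)
$Y{\left(n \right)} = 5 - \frac{n \left(-8 + n\right)}{2}$ ($Y{\left(n \right)} = 5 - \frac{n \left(n + 2 \left(-4\right)\right)}{2} = 5 - \frac{n \left(n - 8\right)}{2} = 5 - \frac{n \left(-8 + n\right)}{2}$)
$- 34 b + Y{\left(g{\left(G \right)} \right)} = \left(-34\right) 40 + \left(5 + 4 \cdot 36 - \frac{36^{2}}{2}\right) = -1360 + \left(5 + 144 - 648\right) = -1360 - 499 = -1859$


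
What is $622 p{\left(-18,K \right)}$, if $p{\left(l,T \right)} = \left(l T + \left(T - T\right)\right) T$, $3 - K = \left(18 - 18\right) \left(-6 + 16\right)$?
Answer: $-100764$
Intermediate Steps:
$K = 3$ ($K = 3 - \left(18 - 18\right) \left(-6 + 16\right) = 3 - 0 \cdot 10 = 3 - 0 = 3 + 0 = 3$)
$p{\left(l,T \right)} = l T^{2}$ ($p{\left(l,T \right)} = \left(T l + 0\right) T = T l T = l T^{2}$)
$622 p{\left(-18,K \right)} = 622 \left(- 18 \cdot 3^{2}\right) = 622 \left(\left(-18\right) 9\right) = 622 \left(-162\right) = -100764$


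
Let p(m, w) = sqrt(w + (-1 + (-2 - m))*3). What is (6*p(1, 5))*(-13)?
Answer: -78*I*sqrt(7) ≈ -206.37*I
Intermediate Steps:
p(m, w) = sqrt(-9 + w - 3*m) (p(m, w) = sqrt(w + (-3 - m)*3) = sqrt(w + (-9 - 3*m)) = sqrt(-9 + w - 3*m))
(6*p(1, 5))*(-13) = (6*sqrt(-9 + 5 - 3*1))*(-13) = (6*sqrt(-9 + 5 - 3))*(-13) = (6*sqrt(-7))*(-13) = (6*(I*sqrt(7)))*(-13) = (6*I*sqrt(7))*(-13) = -78*I*sqrt(7)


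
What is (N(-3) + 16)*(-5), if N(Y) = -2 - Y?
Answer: -85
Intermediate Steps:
(N(-3) + 16)*(-5) = ((-2 - 1*(-3)) + 16)*(-5) = ((-2 + 3) + 16)*(-5) = (1 + 16)*(-5) = 17*(-5) = -85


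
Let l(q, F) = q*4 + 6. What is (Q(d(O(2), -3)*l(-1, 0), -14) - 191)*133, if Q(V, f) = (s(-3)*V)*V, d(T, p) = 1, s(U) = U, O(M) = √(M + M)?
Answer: -26999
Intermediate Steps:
O(M) = √2*√M (O(M) = √(2*M) = √2*√M)
l(q, F) = 6 + 4*q (l(q, F) = 4*q + 6 = 6 + 4*q)
Q(V, f) = -3*V² (Q(V, f) = (-3*V)*V = -3*V²)
(Q(d(O(2), -3)*l(-1, 0), -14) - 191)*133 = (-3*(6 + 4*(-1))² - 191)*133 = (-3*(6 - 4)² - 191)*133 = (-3*(1*2)² - 191)*133 = (-3*2² - 191)*133 = (-3*4 - 191)*133 = (-12 - 191)*133 = -203*133 = -26999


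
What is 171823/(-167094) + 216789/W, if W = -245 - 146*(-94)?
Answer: 11302712983/750753342 ≈ 15.055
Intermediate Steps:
W = 13479 (W = -245 + 13724 = 13479)
171823/(-167094) + 216789/W = 171823/(-167094) + 216789/13479 = 171823*(-1/167094) + 216789*(1/13479) = -171823/167094 + 72263/4493 = 11302712983/750753342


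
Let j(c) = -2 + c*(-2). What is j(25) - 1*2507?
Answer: -2559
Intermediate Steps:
j(c) = -2 - 2*c
j(25) - 1*2507 = (-2 - 2*25) - 1*2507 = (-2 - 50) - 2507 = -52 - 2507 = -2559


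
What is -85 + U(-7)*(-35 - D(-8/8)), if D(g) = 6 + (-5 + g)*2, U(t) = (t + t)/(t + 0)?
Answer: -143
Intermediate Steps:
U(t) = 2 (U(t) = (2*t)/t = 2)
D(g) = -4 + 2*g (D(g) = 6 + (-10 + 2*g) = -4 + 2*g)
-85 + U(-7)*(-35 - D(-8/8)) = -85 + 2*(-35 - (-4 + 2*(-8/8))) = -85 + 2*(-35 - (-4 + 2*(-8*1/8))) = -85 + 2*(-35 - (-4 + 2*(-1))) = -85 + 2*(-35 - (-4 - 2)) = -85 + 2*(-35 - 1*(-6)) = -85 + 2*(-35 + 6) = -85 + 2*(-29) = -85 - 58 = -143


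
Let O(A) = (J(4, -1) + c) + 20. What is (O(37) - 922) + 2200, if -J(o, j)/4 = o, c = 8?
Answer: 1290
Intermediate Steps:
J(o, j) = -4*o
O(A) = 12 (O(A) = (-4*4 + 8) + 20 = (-16 + 8) + 20 = -8 + 20 = 12)
(O(37) - 922) + 2200 = (12 - 922) + 2200 = -910 + 2200 = 1290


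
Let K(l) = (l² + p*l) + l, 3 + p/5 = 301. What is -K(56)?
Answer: -86632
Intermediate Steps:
p = 1490 (p = -15 + 5*301 = -15 + 1505 = 1490)
K(l) = l² + 1491*l (K(l) = (l² + 1490*l) + l = l² + 1491*l)
-K(56) = -56*(1491 + 56) = -56*1547 = -1*86632 = -86632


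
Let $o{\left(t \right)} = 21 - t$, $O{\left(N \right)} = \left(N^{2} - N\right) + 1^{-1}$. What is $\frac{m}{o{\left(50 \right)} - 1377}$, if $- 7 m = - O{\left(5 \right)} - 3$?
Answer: $- \frac{12}{4921} \approx -0.0024385$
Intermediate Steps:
$O{\left(N \right)} = 1 + N^{2} - N$ ($O{\left(N \right)} = \left(N^{2} - N\right) + 1 = 1 + N^{2} - N$)
$m = \frac{24}{7}$ ($m = - \frac{- (1 + 5^{2} - 5) - 3}{7} = - \frac{- (1 + 25 - 5) - 3}{7} = - \frac{\left(-1\right) 21 - 3}{7} = - \frac{-21 - 3}{7} = \left(- \frac{1}{7}\right) \left(-24\right) = \frac{24}{7} \approx 3.4286$)
$\frac{m}{o{\left(50 \right)} - 1377} = \frac{1}{\left(21 - 50\right) - 1377} \cdot \frac{24}{7} = \frac{1}{-29 - 1377} \cdot \frac{24}{7} = \frac{1}{-1406} \cdot \frac{24}{7} = \left(- \frac{1}{1406}\right) \frac{24}{7} = - \frac{12}{4921}$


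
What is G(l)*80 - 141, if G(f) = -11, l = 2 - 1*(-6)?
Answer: -1021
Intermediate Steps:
l = 8 (l = 2 + 6 = 8)
G(l)*80 - 141 = -11*80 - 141 = -880 - 141 = -1021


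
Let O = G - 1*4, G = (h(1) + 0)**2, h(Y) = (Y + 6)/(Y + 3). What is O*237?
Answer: -3555/16 ≈ -222.19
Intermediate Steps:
h(Y) = (6 + Y)/(3 + Y)
G = 49/16 (G = ((6 + 1)/(3 + 1) + 0)**2 = (7/4 + 0)**2 = (7/4)**2 = 49/16 ≈ 3.0625)
O = -15/16 (O = 49/16 - 1*4 = 49/16 - 4 = -15/16 ≈ -0.93750)
O*237 = -15/16*237 = -3555/16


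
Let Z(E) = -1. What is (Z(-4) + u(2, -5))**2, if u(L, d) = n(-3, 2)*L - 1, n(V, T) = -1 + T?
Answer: 0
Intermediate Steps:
u(L, d) = -1 + L (u(L, d) = (-1 + 2)*L - 1 = 1*L - 1 = L - 1 = -1 + L)
(Z(-4) + u(2, -5))**2 = (-1 + (-1 + 2))**2 = (-1 + 1)**2 = 0**2 = 0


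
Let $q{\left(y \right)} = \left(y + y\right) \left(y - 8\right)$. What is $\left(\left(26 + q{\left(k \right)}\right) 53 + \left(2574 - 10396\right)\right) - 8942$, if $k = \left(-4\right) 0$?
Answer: $-15386$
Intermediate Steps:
$k = 0$
$q{\left(y \right)} = 2 y \left(-8 + y\right)$
$\left(\left(26 + q{\left(k \right)}\right) 53 + \left(2574 - 10396\right)\right) - 8942 = \left(\left(26 + 2 \cdot 0 \left(-8 + 0\right)\right) 53 + \left(2574 - 10396\right)\right) - 8942 = \left(\left(26 + 2 \cdot 0 \left(-8\right)\right) 53 + \left(2574 - 10396\right)\right) - 8942 = \left(\left(26 + 0\right) 53 - 7822\right) - 8942 = \left(26 \cdot 53 - 7822\right) - 8942 = \left(1378 - 7822\right) - 8942 = -6444 - 8942 = -15386$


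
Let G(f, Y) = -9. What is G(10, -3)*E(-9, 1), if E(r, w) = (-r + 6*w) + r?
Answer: -54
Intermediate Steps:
E(r, w) = 6*w
G(10, -3)*E(-9, 1) = -54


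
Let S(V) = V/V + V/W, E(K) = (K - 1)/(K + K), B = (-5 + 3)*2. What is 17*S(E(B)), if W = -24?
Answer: 3179/192 ≈ 16.557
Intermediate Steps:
B = -4 (B = -2*2 = -4)
E(K) = (-1 + K)/(2*K) (E(K) = (-1 + K)/((2*K)) = (-1 + K)*(1/(2*K)) = (-1 + K)/(2*K))
S(V) = 1 - V/24 (S(V) = V/V + V/(-24) = 1 + V*(-1/24) = 1 - V/24)
17*S(E(B)) = 17*(1 - (-1 - 4)/(48*(-4))) = 17*(1 - (-1)*(-5)/(48*4)) = 17*(1 - 1/24*5/8) = 17*(1 - 5/192) = 17*(187/192) = 3179/192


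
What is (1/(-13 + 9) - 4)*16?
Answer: -68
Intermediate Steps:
(1/(-13 + 9) - 4)*16 = (1/(-4) - 4)*16 = (-¼ - 4)*16 = -17/4*16 = -68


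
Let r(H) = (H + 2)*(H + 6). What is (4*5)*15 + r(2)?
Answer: 332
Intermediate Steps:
r(H) = (2 + H)*(6 + H)
(4*5)*15 + r(2) = (4*5)*15 + (12 + 2² + 8*2) = 20*15 + (12 + 4 + 16) = 300 + 32 = 332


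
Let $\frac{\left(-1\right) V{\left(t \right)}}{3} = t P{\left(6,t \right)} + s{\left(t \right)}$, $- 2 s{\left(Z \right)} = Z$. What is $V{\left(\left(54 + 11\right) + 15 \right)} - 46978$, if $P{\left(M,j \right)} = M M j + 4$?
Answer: $-739018$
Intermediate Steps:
$s{\left(Z \right)} = - \frac{Z}{2}$
$P{\left(M,j \right)} = 4 + j M^{2}$ ($P{\left(M,j \right)} = M^{2} j + 4 = j M^{2} + 4 = 4 + j M^{2}$)
$V{\left(t \right)} = \frac{3 t}{2} - 3 t \left(4 + 36 t\right)$ ($V{\left(t \right)} = - 3 \left(t \left(4 + t 6^{2}\right) - \frac{t}{2}\right) = - 3 \left(t \left(4 + t 36\right) - \frac{t}{2}\right) = - 3 \left(t \left(4 + 36 t\right) - \frac{t}{2}\right) = - 3 \left(- \frac{t}{2} + t \left(4 + 36 t\right)\right) = \frac{3 t}{2} - 3 t \left(4 + 36 t\right)$)
$V{\left(\left(54 + 11\right) + 15 \right)} - 46978 = \frac{3 \left(\left(54 + 11\right) + 15\right) \left(-7 - 72 \left(\left(54 + 11\right) + 15\right)\right)}{2} - 46978 = \frac{3 \left(65 + 15\right) \left(-7 - 72 \left(65 + 15\right)\right)}{2} - 46978 = \frac{3}{2} \cdot 80 \left(-7 - 5760\right) - 46978 = \frac{3}{2} \cdot 80 \left(-5767\right) - 46978 = -692040 - 46978 = -739018$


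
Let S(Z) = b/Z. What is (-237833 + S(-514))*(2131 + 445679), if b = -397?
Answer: -27371438012325/257 ≈ -1.0650e+11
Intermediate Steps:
S(Z) = -397/Z
(-237833 + S(-514))*(2131 + 445679) = (-237833 - 397/(-514))*(2131 + 445679) = (-237833 - 397*(-1/514))*447810 = (-237833 + 397/514)*447810 = -122245765/514*447810 = -27371438012325/257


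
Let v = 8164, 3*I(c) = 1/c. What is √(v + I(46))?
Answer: √155475354/138 ≈ 90.355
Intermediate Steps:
I(c) = 1/(3*c)
√(v + I(46)) = √(8164 + (⅓)/46) = √(8164 + (⅓)*(1/46)) = √(8164 + 1/138) = √(1126633/138) = √155475354/138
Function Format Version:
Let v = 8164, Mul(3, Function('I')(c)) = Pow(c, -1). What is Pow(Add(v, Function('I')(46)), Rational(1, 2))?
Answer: Mul(Rational(1, 138), Pow(155475354, Rational(1, 2))) ≈ 90.355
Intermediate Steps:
Function('I')(c) = Mul(Rational(1, 3), Pow(c, -1))
Pow(Add(v, Function('I')(46)), Rational(1, 2)) = Pow(Add(8164, Mul(Rational(1, 3), Pow(46, -1))), Rational(1, 2)) = Pow(Add(8164, Mul(Rational(1, 3), Rational(1, 46))), Rational(1, 2)) = Pow(Add(8164, Rational(1, 138)), Rational(1, 2)) = Pow(Rational(1126633, 138), Rational(1, 2)) = Mul(Rational(1, 138), Pow(155475354, Rational(1, 2)))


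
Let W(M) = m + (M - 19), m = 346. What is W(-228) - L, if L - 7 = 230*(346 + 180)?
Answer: -120888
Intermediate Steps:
L = 120987 (L = 7 + 230*(346 + 180) = 7 + 230*526 = 7 + 120980 = 120987)
W(M) = 327 + M (W(M) = 346 + (M - 19) = 346 + (-19 + M) = 327 + M)
W(-228) - L = (327 - 228) - 1*120987 = 99 - 120987 = -120888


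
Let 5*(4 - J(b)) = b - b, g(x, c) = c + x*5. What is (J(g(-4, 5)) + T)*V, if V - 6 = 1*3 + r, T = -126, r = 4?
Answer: -1586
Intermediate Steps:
V = 13 (V = 6 + (1*3 + 4) = 6 + (3 + 4) = 6 + 7 = 13)
g(x, c) = c + 5*x
J(b) = 4 (J(b) = 4 - (b - b)/5 = 4 - ⅕*0 = 4 + 0 = 4)
(J(g(-4, 5)) + T)*V = (4 - 126)*13 = -122*13 = -1586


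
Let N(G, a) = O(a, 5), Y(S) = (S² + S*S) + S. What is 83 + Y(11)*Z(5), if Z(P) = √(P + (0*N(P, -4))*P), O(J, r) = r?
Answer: 83 + 253*√5 ≈ 648.73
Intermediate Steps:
Y(S) = S + 2*S² (Y(S) = (S² + S²) + S = 2*S² + S = S + 2*S²)
N(G, a) = 5
Z(P) = √P (Z(P) = √(P + (0*5)*P) = √(P + 0*P) = √(P + 0) = √P)
83 + Y(11)*Z(5) = 83 + (11*(1 + 2*11))*√5 = 83 + (11*(1 + 22))*√5 = 83 + (11*23)*√5 = 83 + 253*√5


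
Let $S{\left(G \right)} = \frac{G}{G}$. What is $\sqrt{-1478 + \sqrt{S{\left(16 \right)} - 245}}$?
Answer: $\sqrt{-1478 + 2 i \sqrt{61}} \approx 0.2032 + 38.445 i$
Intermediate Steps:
$S{\left(G \right)} = 1$
$\sqrt{-1478 + \sqrt{S{\left(16 \right)} - 245}} = \sqrt{-1478 + \sqrt{1 - 245}} = \sqrt{-1478 + \sqrt{-244}} = \sqrt{-1478 + 2 i \sqrt{61}}$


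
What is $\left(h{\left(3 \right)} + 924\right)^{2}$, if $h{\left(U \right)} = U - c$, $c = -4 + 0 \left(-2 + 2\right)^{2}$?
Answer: $866761$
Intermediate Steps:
$c = -4$ ($c = -4 + 0 \cdot 0^{2} = -4 + 0 \cdot 0 = -4 + 0 = -4$)
$h{\left(U \right)} = 4 + U$ ($h{\left(U \right)} = U - -4 = U + 4 = 4 + U$)
$\left(h{\left(3 \right)} + 924\right)^{2} = \left(\left(4 + 3\right) + 924\right)^{2} = \left(7 + 924\right)^{2} = 931^{2} = 866761$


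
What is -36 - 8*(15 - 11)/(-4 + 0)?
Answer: -28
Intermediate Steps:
-36 - 8*(15 - 11)/(-4 + 0) = -36 - 32/(-4) = -36 - 32*(-1)/4 = -36 - 8*(-1) = -36 + 8 = -28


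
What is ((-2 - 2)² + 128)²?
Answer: 20736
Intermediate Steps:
((-2 - 2)² + 128)² = ((-4)² + 128)² = (16 + 128)² = 144² = 20736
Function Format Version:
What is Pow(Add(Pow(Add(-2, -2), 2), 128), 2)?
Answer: 20736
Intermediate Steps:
Pow(Add(Pow(Add(-2, -2), 2), 128), 2) = Pow(Add(Pow(-4, 2), 128), 2) = Pow(Add(16, 128), 2) = Pow(144, 2) = 20736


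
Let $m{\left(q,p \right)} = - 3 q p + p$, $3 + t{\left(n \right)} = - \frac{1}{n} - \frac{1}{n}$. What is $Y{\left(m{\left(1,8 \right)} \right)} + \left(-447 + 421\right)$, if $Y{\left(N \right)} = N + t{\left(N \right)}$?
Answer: $- \frac{359}{8} \approx -44.875$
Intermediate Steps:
$t{\left(n \right)} = -3 - \frac{2}{n}$
$m{\left(q,p \right)} = p - 3 p q$ ($m{\left(q,p \right)} = - 3 p q + p = p - 3 p q$)
$Y{\left(N \right)} = -3 + N - \frac{2}{N}$ ($Y{\left(N \right)} = N - \left(3 + \frac{2}{N}\right) = -3 + N - \frac{2}{N}$)
$Y{\left(m{\left(1,8 \right)} \right)} + \left(-447 + 421\right) = \left(-3 + 8 \left(1 - 3\right) - \frac{2}{8 \left(1 - 3\right)}\right) + \left(-447 + 421\right) = \left(-3 + 8 \left(1 - 3\right) - \frac{2}{8 \left(1 - 3\right)}\right) - 26 = \left(-3 + 8 \left(-2\right) - \frac{2}{8 \left(-2\right)}\right) - 26 = \left(-3 - 16 - \frac{2}{-16}\right) - 26 = \left(-3 - 16 - - \frac{1}{8}\right) - 26 = \left(-3 - 16 + \frac{1}{8}\right) - 26 = - \frac{151}{8} - 26 = - \frac{359}{8}$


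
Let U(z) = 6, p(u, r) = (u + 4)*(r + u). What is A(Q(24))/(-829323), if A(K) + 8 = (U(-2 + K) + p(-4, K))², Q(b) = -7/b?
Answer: -28/829323 ≈ -3.3762e-5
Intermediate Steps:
p(u, r) = (4 + u)*(r + u)
A(K) = 28 (A(K) = -8 + (6 + ((-4)² + 4*K + 4*(-4) + K*(-4)))² = -8 + (6 + (16 + 4*K - 16 - 4*K))² = -8 + (6 + 0)² = -8 + 6² = -8 + 36 = 28)
A(Q(24))/(-829323) = 28/(-829323) = 28*(-1/829323) = -28/829323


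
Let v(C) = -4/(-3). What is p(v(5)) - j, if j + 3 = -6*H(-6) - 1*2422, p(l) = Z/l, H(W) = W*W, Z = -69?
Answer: 10357/4 ≈ 2589.3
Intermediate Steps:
H(W) = W²
v(C) = 4/3 (v(C) = -4*(-⅓) = 4/3)
p(l) = -69/l
j = -2641 (j = -3 + (-6*(-6)² - 1*2422) = -3 + (-6*36 - 2422) = -3 + (-216 - 2422) = -3 - 2638 = -2641)
p(v(5)) - j = -69/4/3 - 1*(-2641) = -69*¾ + 2641 = -207/4 + 2641 = 10357/4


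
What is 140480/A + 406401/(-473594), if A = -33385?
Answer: -1456330591/287471558 ≈ -5.0660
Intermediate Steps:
140480/A + 406401/(-473594) = 140480/(-33385) + 406401/(-473594) = 140480*(-1/33385) + 406401*(-1/473594) = -28096/6677 - 406401/473594 = -1456330591/287471558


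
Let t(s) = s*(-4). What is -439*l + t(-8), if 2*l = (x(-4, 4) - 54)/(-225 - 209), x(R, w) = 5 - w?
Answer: 4509/868 ≈ 5.1947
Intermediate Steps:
t(s) = -4*s
l = 53/868 (l = (((5 - 1*4) - 54)/(-225 - 209))/2 = (((5 - 4) - 54)/(-434))/2 = ((1 - 54)*(-1/434))/2 = (-53*(-1/434))/2 = (½)*(53/434) = 53/868 ≈ 0.061060)
-439*l + t(-8) = -439*53/868 - 4*(-8) = -23267/868 + 32 = 4509/868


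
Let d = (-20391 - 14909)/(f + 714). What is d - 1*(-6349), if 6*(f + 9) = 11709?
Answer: 33661637/5313 ≈ 6335.7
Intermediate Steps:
f = 3885/2 (f = -9 + (⅙)*11709 = -9 + 3903/2 = 3885/2 ≈ 1942.5)
d = -70600/5313 (d = (-20391 - 14909)/(3885/2 + 714) = -35300/5313/2 = -35300*2/5313 = -70600/5313 ≈ -13.288)
d - 1*(-6349) = -70600/5313 - 1*(-6349) = -70600/5313 + 6349 = 33661637/5313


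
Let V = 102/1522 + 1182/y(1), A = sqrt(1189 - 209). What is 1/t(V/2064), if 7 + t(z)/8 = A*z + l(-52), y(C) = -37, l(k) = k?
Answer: -691913288448472/326561138857832659 + 2535839270685*sqrt(5)/326561138857832659 ≈ -0.0021014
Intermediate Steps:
A = 14*sqrt(5) (A = sqrt(980) = 14*sqrt(5) ≈ 31.305)
V = -897615/28157 (V = 102/1522 + 1182/(-37) = 102*(1/1522) + 1182*(-1/37) = 51/761 - 1182/37 = -897615/28157 ≈ -31.879)
t(z) = -472 + 112*z*sqrt(5) (t(z) = -56 + 8*((14*sqrt(5))*z - 52) = -56 + 8*(14*z*sqrt(5) - 52) = -56 + 8*(-52 + 14*z*sqrt(5)) = -56 + (-416 + 112*z*sqrt(5)) = -472 + 112*z*sqrt(5))
1/t(V/2064) = 1/(-472 + 112*(-897615/28157/2064)*sqrt(5)) = 1/(-472 + 112*(-897615/28157*1/2064)*sqrt(5)) = 1/(-472 + 112*(-299205/19372016)*sqrt(5)) = 1/(-472 - 2094435*sqrt(5)/1210751)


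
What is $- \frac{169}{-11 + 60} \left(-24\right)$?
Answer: $\frac{4056}{49} \approx 82.776$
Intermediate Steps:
$- \frac{169}{-11 + 60} \left(-24\right) = - \frac{169}{49} \left(-24\right) = \left(-169\right) \frac{1}{49} \left(-24\right) = \left(- \frac{169}{49}\right) \left(-24\right) = \frac{4056}{49}$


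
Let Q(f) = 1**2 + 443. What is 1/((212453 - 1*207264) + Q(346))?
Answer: 1/5633 ≈ 0.00017753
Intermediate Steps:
Q(f) = 444 (Q(f) = 1 + 443 = 444)
1/((212453 - 1*207264) + Q(346)) = 1/((212453 - 1*207264) + 444) = 1/((212453 - 207264) + 444) = 1/(5189 + 444) = 1/5633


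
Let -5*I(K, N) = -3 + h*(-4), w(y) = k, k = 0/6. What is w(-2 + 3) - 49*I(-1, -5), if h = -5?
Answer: 833/5 ≈ 166.60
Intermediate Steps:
k = 0 (k = 0*(⅙) = 0)
w(y) = 0
I(K, N) = -17/5 (I(K, N) = -(-3 - 5*(-4))/5 = -(-3 + 20)/5 = -⅕*17 = -17/5)
w(-2 + 3) - 49*I(-1, -5) = 0 - 49*(-17/5) = 0 + 833/5 = 833/5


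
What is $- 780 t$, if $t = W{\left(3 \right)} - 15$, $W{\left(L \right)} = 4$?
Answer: $8580$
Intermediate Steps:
$t = -11$ ($t = 4 - 15 = -11$)
$- 780 t = \left(-780\right) \left(-11\right) = 8580$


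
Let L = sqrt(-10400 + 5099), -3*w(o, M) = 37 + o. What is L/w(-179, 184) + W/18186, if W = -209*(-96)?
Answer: 3344/3031 + 9*I*sqrt(589)/142 ≈ 1.1033 + 1.5382*I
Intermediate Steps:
w(o, M) = -37/3 - o/3 (w(o, M) = -(37 + o)/3 = -37/3 - o/3)
L = 3*I*sqrt(589) (L = sqrt(-5301) = 3*I*sqrt(589) ≈ 72.808*I)
W = 20064
L/w(-179, 184) + W/18186 = (3*I*sqrt(589))/(-37/3 - 1/3*(-179)) + 20064/18186 = (3*I*sqrt(589))/(-37/3 + 179/3) + 20064*(1/18186) = (3*I*sqrt(589))/(142/3) + 3344/3031 = (3*I*sqrt(589))*(3/142) + 3344/3031 = 9*I*sqrt(589)/142 + 3344/3031 = 3344/3031 + 9*I*sqrt(589)/142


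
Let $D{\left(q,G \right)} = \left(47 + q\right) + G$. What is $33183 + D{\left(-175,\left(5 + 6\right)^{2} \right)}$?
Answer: $33176$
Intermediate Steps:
$D{\left(q,G \right)} = 47 + G + q$
$33183 + D{\left(-175,\left(5 + 6\right)^{2} \right)} = 33183 + \left(47 + \left(5 + 6\right)^{2} - 175\right) = 33183 + \left(47 + 11^{2} - 175\right) = 33183 + \left(47 + 121 - 175\right) = 33183 - 7 = 33176$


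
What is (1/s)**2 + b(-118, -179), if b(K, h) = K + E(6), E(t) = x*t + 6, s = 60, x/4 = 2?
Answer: -230399/3600 ≈ -64.000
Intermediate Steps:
x = 8 (x = 4*2 = 8)
E(t) = 6 + 8*t (E(t) = 8*t + 6 = 6 + 8*t)
b(K, h) = 54 + K (b(K, h) = K + (6 + 8*6) = K + (6 + 48) = K + 54 = 54 + K)
(1/s)**2 + b(-118, -179) = (1/60)**2 + (54 - 118) = (1/60)**2 - 64 = 1/3600 - 64 = -230399/3600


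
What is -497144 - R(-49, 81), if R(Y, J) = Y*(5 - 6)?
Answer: -497193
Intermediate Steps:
R(Y, J) = -Y (R(Y, J) = Y*(-1) = -Y)
-497144 - R(-49, 81) = -497144 - (-1)*(-49) = -497144 - 1*49 = -497144 - 49 = -497193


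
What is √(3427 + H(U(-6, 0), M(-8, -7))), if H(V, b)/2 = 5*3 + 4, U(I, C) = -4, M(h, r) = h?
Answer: 3*√385 ≈ 58.864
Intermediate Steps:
H(V, b) = 38 (H(V, b) = 2*(5*3 + 4) = 2*(15 + 4) = 2*19 = 38)
√(3427 + H(U(-6, 0), M(-8, -7))) = √(3427 + 38) = √3465 = 3*√385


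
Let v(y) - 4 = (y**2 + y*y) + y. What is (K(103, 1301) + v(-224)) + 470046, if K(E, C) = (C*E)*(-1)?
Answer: 436175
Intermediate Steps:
K(E, C) = -C*E
v(y) = 4 + y + 2*y**2 (v(y) = 4 + ((y**2 + y*y) + y) = 4 + ((y**2 + y**2) + y) = 4 + (2*y**2 + y) = 4 + (y + 2*y**2) = 4 + y + 2*y**2)
(K(103, 1301) + v(-224)) + 470046 = (-1*1301*103 + (4 - 224 + 2*(-224)**2)) + 470046 = (-134003 + (4 - 224 + 2*50176)) + 470046 = (-134003 + (4 - 224 + 100352)) + 470046 = (-134003 + 100132) + 470046 = -33871 + 470046 = 436175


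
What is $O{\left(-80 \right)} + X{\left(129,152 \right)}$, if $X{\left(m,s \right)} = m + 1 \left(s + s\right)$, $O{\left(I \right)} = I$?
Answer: $353$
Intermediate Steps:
$X{\left(m,s \right)} = m + 2 s$ ($X{\left(m,s \right)} = m + 1 \cdot 2 s = m + 2 s$)
$O{\left(-80 \right)} + X{\left(129,152 \right)} = -80 + \left(129 + 2 \cdot 152\right) = -80 + \left(129 + 304\right) = -80 + 433 = 353$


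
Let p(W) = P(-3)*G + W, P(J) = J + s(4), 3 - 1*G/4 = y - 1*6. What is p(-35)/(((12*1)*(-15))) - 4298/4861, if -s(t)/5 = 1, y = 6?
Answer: -136849/874980 ≈ -0.15640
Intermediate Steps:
s(t) = -5 (s(t) = -5*1 = -5)
G = 12 (G = 12 - 4*(6 - 1*6) = 12 - 4*(6 - 6) = 12 - 4*0 = 12 + 0 = 12)
P(J) = -5 + J (P(J) = J - 5 = -5 + J)
p(W) = -96 + W (p(W) = (-5 - 3)*12 + W = -8*12 + W = -96 + W)
p(-35)/(((12*1)*(-15))) - 4298/4861 = (-96 - 35)/(((12*1)*(-15))) - 4298/4861 = -131/(12*(-15)) - 4298*1/4861 = -131/(-180) - 4298/4861 = -131*(-1/180) - 4298/4861 = 131/180 - 4298/4861 = -136849/874980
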